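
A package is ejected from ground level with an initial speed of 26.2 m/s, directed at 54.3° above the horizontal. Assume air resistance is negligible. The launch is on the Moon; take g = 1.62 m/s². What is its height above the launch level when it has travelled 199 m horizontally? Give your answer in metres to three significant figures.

Horizontal component vₓ = 26.20 cos 54.3° = 15.29 m/s; vertical v_y0 = 26.20 sin 54.3° = 21.28 m/s.
x = vₓ t ⇒ t = 199/15.29 = 13.02 s.
Height: y = v_y0 t − ½ g t² = 21.28 × 13.02 − 0.8100 × 13.02² = 276.9 − 137.2 = 139.7 m.

140 m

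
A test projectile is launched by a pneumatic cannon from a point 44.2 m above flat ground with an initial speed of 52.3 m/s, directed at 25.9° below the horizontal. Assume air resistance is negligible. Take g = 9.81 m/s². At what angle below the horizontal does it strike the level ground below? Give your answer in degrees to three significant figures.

Horizontal component vₓ = 52.30 cos 25.9° = 47.05 m/s; vertical v_y0 = −22.84 m/s (downward).
The projectile lands when y = 44.2 + (−22.84) t − ½·9.81·t² = 0. Positive root: t = (−22.84 + √(22.84² + 2·9.81·44.2)) / 9.81 = (−22.84 + 37.27) / 9.81 = 1.471 s.
At impact: v_y = v_y0 − g t = −37.27 m/s; vₓ = 47.05 m/s.
Angle below horizontal: arctan(|v_y|/vₓ) = arctan(37.27/47.05) = 38.39°.

38.4°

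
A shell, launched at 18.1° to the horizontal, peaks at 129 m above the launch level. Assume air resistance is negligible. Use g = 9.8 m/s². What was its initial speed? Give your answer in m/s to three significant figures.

162 m/s

At the peak v_y = 0, so v_y0 = √(2gH) = √(2 × 9.80 × 129) = 50.28 m/s.
v_y0 = v₀ sin θ ⇒ v₀ = 50.28 / sin 18.1° = 161.9 m/s.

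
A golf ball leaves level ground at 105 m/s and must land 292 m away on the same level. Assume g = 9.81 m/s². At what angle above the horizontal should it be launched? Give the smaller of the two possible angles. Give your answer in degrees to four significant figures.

From R = (v₀²/g) sin 2θ: sin 2θ = 9.81 × 292 / 11025 = 0.2598.
2θ = 15.06° or 180° − 15.06° = 164.9°, so θ = 7.530° or 82.47°.
The smaller angle is 7.530°.

7.530°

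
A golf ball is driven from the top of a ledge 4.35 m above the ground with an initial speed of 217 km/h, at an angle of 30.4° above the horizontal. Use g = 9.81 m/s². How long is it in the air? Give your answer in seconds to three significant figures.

6.36 s

Convert: 217 km/h = 217/3.6 = 60.28 m/s.
vₓ = 60.28 cos 30.4° = 51.99 m/s; v_y0 = 60.28 sin 30.4° = 30.50 m/s.
Vertical motion (up positive, ground at y = 0): 4.905 t² − (30.50) t − 4.35 = 0, so t = (30.50 + √(30.50² + 2·9.81·4.35)) / 9.81 = (30.50 + 31.87) / 9.81 = 6.358 s.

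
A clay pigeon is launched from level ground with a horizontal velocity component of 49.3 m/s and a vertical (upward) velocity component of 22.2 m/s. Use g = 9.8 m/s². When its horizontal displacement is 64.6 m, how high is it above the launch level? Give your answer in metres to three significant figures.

20.7 m

Time to reach x = 64.6 m: t = x/vₓ = 64.6/49.30 = 1.310 s.
Height: y = v_y0 t − ½ g t² = 22.20 × 1.310 − 4.900 × 1.310² = 29.09 − 8.413 = 20.68 m.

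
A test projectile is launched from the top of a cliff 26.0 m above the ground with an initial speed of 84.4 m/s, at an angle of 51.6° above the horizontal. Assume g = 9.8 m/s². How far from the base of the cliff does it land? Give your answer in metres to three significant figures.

728 m

Resolve: vₓ = 84.40 cos 51.6° = 52.42 m/s and v_y0 = 84.40 sin 51.6° = 66.14 m/s.
Vertical motion (up positive, ground at y = 0): 4.900 t² − (66.14) t − 26.0 = 0, so t = (66.14 + √(66.14² + 2·9.80·26.0)) / 9.80 = (66.14 + 69.89) / 9.80 = 13.88 s.
Horizontal distance: R = vₓ t = 52.42 × 13.88 = 727.7 m.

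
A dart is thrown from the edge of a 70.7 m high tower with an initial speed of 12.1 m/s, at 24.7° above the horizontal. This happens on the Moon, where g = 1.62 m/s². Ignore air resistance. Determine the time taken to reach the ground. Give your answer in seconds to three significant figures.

Components: vₓ = 12.10 cos 24.7° = 10.99 m/s, v_y0 = 12.10 sin 24.7° = 5.056 m/s.
Vertical motion (up positive, ground at y = 0): 0.8100 t² − (5.056) t − 70.7 = 0, so t = (5.056 + √(5.056² + 2·1.62·70.7)) / 1.62 = (5.056 + 15.96) / 1.62 = 12.97 s.

13.0 s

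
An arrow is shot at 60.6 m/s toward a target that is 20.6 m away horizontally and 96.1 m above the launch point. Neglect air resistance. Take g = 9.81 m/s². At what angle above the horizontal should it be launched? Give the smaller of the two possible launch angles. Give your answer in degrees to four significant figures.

79.76°

Trajectory: y = x tanθ − g x² (1 + tan²θ)/(2v₀²). With x = 20.6, y = 96.1, v₀ = 60.6, g = 9.81:
0.5668 tan²θ − 20.6 tanθ + (96.67) = 0.
tanθ = [20.6 ± √(20.6² − 4 × 0.5668 × (96.67))] / (2 × 0.5668) = (20.6 ± 14.32) / 1.134, giving tanθ = 5.536 or 30.81.
θ = 79.76° or 88.14°; the smaller is 79.76°.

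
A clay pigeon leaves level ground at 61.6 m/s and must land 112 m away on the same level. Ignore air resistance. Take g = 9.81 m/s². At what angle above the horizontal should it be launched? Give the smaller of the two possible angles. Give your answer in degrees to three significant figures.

8.42°

From R = (v₀²/g) sin 2θ: sin 2θ = 9.81 × 112 / 3794.6 = 0.2896.
2θ = 16.83° or 180° − 16.83° = 163.2°, so θ = 8.416° or 81.58°.
The smaller angle is 8.416°.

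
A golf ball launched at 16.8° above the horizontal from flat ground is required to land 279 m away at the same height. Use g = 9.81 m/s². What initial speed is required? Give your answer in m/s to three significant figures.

70.3 m/s

On level ground R = v₀² sin 2θ / g ⇒ v₀ = √(gR / sin 2θ).
v₀ = √(9.81 × 279 / sin 33.60°) = √(2737 / 0.5534) = √4945.8 = 70.33 m/s.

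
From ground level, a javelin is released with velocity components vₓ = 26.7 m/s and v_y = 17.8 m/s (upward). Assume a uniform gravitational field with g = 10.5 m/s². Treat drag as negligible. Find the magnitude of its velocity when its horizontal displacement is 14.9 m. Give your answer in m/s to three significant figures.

At x = 14.9 m, t = x/vₓ = 14.9/26.70 = 0.5581 s.
Vertical velocity there: v_y = v_y0 − g t = 17.80 − 10.5 × 0.5581 = 11.94 m/s.
Speed: √(vₓ² + v_y²) = √(26.70² + 11.94²) = 29.25 m/s.

29.2 m/s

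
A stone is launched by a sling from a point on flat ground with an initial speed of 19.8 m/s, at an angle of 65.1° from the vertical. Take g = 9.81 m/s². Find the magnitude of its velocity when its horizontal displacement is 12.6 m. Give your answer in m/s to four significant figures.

Horizontal component vₓ = 19.80 sin 65.1° = 17.96 m/s; vertical v_y0 = 19.80 cos 65.1° = 8.337 m/s.
Time to reach x = 12.6 m: t = x/vₓ = 12.6/17.96 = 0.7016 s.
Vertical velocity there: v_y = v_y0 − g t = 8.337 − 9.81 × 0.7016 = 1.454 m/s.
Speed: √(vₓ² + v_y²) = √(17.96² + 1.454²) = 18.02 m/s.

18.02 m/s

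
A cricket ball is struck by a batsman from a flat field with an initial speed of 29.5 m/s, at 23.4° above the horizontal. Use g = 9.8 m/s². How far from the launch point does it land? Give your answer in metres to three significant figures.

64.7 m

vₓ = 29.50 cos 23.4° = 27.07 m/s; v_y0 = 29.50 sin 23.4° = 11.72 m/s.
Time aloft: T = 2 v_y0 / g = 2 × 11.72 / 9.80 = 2.391 s.
Range: R = vₓ T = 27.07 × 2.391 = 64.73 m.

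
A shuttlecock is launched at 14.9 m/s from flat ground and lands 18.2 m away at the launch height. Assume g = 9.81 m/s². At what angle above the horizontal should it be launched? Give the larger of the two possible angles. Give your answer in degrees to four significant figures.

From R = (v₀²/g) sin 2θ: sin 2θ = 9.81 × 18.2 / 222.01 = 0.8042.
2θ = 53.53° or 180° − 53.53° = 126.5°, so θ = 26.77° or 63.23°.
The larger angle is 63.23°.

63.23°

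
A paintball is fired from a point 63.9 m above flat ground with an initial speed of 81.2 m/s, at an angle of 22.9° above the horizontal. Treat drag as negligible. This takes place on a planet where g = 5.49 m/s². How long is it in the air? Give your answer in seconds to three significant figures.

13.3 s

Horizontal component vₓ = 81.20 cos 22.9° = 74.80 m/s; vertical v_y0 = 81.20 sin 22.9° = 31.60 m/s.
With up positive and y = 0 at the ground: y(t) = 63.9 + (31.60) t − 2.745 t². Setting y = 0 and taking the positive root: t = [31.60 + √(31.60² + 2·5.49·63.9)] / 5.49 = (31.60 + 41.23) / 5.49 = 13.27 s.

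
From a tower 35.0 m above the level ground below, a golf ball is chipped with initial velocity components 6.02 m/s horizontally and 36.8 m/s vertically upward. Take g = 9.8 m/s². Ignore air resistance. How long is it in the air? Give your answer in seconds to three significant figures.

8.36 s

Vertical motion (up positive, ground at y = 0): 4.900 t² − (36.80) t − 35.0 = 0, so t = (36.80 + √(36.80² + 2·9.80·35.0)) / 9.80 = (36.80 + 45.17) / 9.80 = 8.364 s.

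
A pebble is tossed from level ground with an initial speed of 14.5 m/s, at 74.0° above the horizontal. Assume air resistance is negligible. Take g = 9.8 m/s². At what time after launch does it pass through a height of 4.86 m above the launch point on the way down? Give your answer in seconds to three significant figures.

2.44 s

Components: vₓ = 14.50 cos 74.0° = 3.997 m/s, v_y0 = 14.50 sin 74.0° = 13.94 m/s.
Set y = v_y0 t − ½ g t² = 4.86: 4.900 t² − 13.94 t + 4.86 = 0.
t = [13.94 ± √(13.94² − 2·9.80·4.86)] / 9.80 = (13.94 ± 9.951) / 9.80, so t = 0.4069 s or t = 2.438 s.
The descending-branch root is 2.438 s.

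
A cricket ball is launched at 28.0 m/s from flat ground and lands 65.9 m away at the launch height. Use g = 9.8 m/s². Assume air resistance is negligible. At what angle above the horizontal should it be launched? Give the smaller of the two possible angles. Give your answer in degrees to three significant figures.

27.7°

Level-ground range R = v₀² sin(2θ)/g ⇒ sin(2θ) = gR/v₀² = 9.80 × 65.9 / 28.0² = 0.8238.
2θ = 55.46° or 180° − 55.46° = 124.5°, so θ = 27.73° or 62.27°.
The smaller angle is 27.73°.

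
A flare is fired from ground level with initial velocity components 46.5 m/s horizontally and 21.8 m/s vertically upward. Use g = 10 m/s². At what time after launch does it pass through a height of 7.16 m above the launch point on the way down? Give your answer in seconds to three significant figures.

4.00 s

Require v_y0 t − ½ g t² = 7.16, i.e. 5.000 t² − 21.80 t + 7.16 = 0.
Quadratic formula: t = (21.80 ± √332.04) / 10.0 = (21.80 ± 18.22) / 10.0 → t = 0.3578 s or 4.002 s.
The descending-branch root is 4.002 s.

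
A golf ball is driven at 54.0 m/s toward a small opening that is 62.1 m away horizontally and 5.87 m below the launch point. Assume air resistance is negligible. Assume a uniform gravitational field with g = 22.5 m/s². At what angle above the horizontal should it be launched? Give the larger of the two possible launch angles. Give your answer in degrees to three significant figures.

Trajectory: y = x tanθ − g x² (1 + tan²θ)/(2v₀²). With x = 62.1, y = −5.87, v₀ = 54.0, g = 22.5:
14.88 tan²θ − 62.1 tanθ + (9.008) = 0.
tanθ = [62.1 ± √(62.1² − 4 × 14.88 × (9.008))] / (2 × 14.88) = (62.1 ± 57.62) / 29.76, giving tanθ = 0.1505 or 4.023.
θ = 8.558° or 76.04°; the larger is 76.04°.

76.0°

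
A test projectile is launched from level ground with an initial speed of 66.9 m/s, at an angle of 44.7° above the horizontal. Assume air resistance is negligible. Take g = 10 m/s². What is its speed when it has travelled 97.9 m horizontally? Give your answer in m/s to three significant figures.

Horizontal component vₓ = 66.90 cos 44.7° = 47.55 m/s; vertical v_y0 = 66.90 sin 44.7° = 47.06 m/s.
At x = 97.9 m, t = x/vₓ = 97.9/47.55 = 2.059 s.
Vertical velocity there: v_y = v_y0 − g t = 47.06 − 10.0 × 2.059 = 26.47 m/s.
Speed: √(vₓ² + v_y²) = √(47.55² + 26.47²) = 54.42 m/s.

54.4 m/s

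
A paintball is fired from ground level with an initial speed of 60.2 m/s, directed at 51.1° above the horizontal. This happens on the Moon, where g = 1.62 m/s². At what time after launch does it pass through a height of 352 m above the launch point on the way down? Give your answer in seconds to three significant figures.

49.0 s

Components: vₓ = 60.20 cos 51.1° = 37.80 m/s, v_y0 = 60.20 sin 51.1° = 46.85 m/s.
Height y(t) = 46.85 t − 0.8100 t² = 352 gives 0.8100 t² − 46.85 t + 352 = 0.
Quadratic formula: t = (46.85 ± √1054.5) / 1.62 = (46.85 ± 32.47) / 1.62 → t = 8.875 s or 48.96 s.
The descending-branch root is 48.96 s.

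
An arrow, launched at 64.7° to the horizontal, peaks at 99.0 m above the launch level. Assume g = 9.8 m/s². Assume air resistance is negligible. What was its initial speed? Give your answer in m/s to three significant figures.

At the peak v_y = 0, so v_y0 = √(2gH) = √(2 × 9.80 × 99.0) = 44.05 m/s.
v_y0 = v₀ sin θ ⇒ v₀ = 44.05 / sin 64.7° = 48.72 m/s.

48.7 m/s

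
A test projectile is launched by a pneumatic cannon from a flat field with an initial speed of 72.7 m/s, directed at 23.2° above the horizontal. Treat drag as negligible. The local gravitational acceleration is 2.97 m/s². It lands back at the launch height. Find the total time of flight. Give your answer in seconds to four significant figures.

19.29 s

Horizontal component vₓ = 72.70 cos 23.2° = 66.82 m/s; vertical v_y0 = 72.70 sin 23.2° = 28.64 m/s.
Landing at launch height ⇒ T = 2 v_y0 / g = 2 × 28.64 / 2.97 = 19.29 s.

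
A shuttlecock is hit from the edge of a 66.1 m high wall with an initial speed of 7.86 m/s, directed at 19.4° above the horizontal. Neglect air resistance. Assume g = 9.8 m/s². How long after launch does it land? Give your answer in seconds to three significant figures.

3.95 s

Horizontal component vₓ = 7.860 cos 19.4° = 7.414 m/s; vertical v_y0 = 7.860 sin 19.4° = 2.611 m/s.
The projectile lands when y = 66.1 + (2.611) t − ½·9.80·t² = 0. Positive root: t = (2.611 + √(2.611² + 2·9.80·66.1)) / 9.80 = (2.611 + 36.09) / 9.80 = 3.949 s.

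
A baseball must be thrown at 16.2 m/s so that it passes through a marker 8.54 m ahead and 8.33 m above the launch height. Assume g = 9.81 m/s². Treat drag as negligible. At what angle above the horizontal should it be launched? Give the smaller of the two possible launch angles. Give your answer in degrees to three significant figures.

56.1°

Trajectory: y = x tanθ − g x² (1 + tan²θ)/(2v₀²). With x = 8.54, y = 8.33, v₀ = 16.2, g = 9.81:
1.363 tan²θ − 8.54 tanθ + (9.693) = 0.
tanθ = [8.54 ± √(8.54² − 4 × 1.363 × (9.693))] / (2 × 1.363) = (8.54 ± 4.481) / 2.726, giving tanθ = 1.489 or 4.776.
θ = 56.11° or 78.18°; the smaller is 56.11°.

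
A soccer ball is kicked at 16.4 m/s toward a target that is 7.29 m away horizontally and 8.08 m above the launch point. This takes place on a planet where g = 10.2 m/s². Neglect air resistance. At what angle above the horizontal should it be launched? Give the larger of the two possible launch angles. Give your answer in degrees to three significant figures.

Trajectory: y = x tanθ − g x² (1 + tan²θ)/(2v₀²). With x = 7.29, y = 8.08, v₀ = 16.4, g = 10.2:
1.008 tan²θ − 7.29 tanθ + (9.088) = 0.
tanθ = [7.29 ± √(7.29² − 4 × 1.008 × (9.088))] / (2 × 1.008) = (7.29 ± 4.064) / 2.015, giving tanθ = 1.601 or 5.633.
θ = 58.01° or 79.93°; the larger is 79.93°.

79.9°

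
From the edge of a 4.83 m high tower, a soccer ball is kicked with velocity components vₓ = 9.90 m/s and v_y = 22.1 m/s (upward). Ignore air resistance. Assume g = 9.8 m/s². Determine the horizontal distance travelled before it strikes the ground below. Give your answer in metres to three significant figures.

46.7 m

The projectile lands when y = 4.83 + (22.10) t − ½·9.80·t² = 0. Positive root: t = (22.10 + √(22.10² + 2·9.80·4.83)) / 9.80 = (22.10 + 24.15) / 9.80 = 4.719 s.
Horizontal distance: R = vₓ t = 9.900 × 4.719 = 46.72 m.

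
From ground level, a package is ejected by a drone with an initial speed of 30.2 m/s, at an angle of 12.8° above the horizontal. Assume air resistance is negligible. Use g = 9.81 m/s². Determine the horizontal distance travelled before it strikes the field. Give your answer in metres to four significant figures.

40.17 m

Components: vₓ = 30.20 cos 12.8° = 29.45 m/s, v_y0 = 30.20 sin 12.8° = 6.691 m/s.
Time aloft: T = 2 v_y0 / g = 2 × 6.691 / 9.81 = 1.364 s.
Range: R = vₓ T = 29.45 × 1.364 = 40.17 m.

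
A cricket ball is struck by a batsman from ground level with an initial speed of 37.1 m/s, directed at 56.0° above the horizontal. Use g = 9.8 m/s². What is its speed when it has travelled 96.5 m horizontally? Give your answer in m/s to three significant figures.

25.5 m/s

Resolve: vₓ = 37.10 cos 56.0° = 20.75 m/s and v_y0 = 37.10 sin 56.0° = 30.76 m/s.
At x = 96.5 m, t = x/vₓ = 96.5/20.75 = 4.651 s.
Vertical velocity there: v_y = v_y0 − g t = 30.76 − 9.80 × 4.651 = −14.83 m/s.
Speed: √(vₓ² + v_y²) = √(20.75² + 14.83²) = 25.50 m/s.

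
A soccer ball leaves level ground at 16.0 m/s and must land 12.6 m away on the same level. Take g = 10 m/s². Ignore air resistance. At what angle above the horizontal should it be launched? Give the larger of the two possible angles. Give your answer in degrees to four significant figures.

75.26°

R = v₀² sin 2θ / g gives sin 2θ = gR/v₀² = 10.0·12.6/16.0² = 0.4922.
2θ = 29.48° or 180° − 29.48° = 150.5°, so θ = 14.74° or 75.26°.
The larger angle is 75.26°.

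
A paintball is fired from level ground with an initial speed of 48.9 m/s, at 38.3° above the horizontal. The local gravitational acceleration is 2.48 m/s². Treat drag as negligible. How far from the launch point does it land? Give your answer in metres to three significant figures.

Horizontal component vₓ = 48.90 cos 38.3° = 38.38 m/s; vertical v_y0 = 48.90 sin 38.3° = 30.31 m/s.
Time aloft: T = 2 v_y0 / g = 2 × 30.31 / 2.48 = 24.44 s.
Horizontal distance R = vₓ T = 38.38 × 24.44 = 937.9 m.

938 m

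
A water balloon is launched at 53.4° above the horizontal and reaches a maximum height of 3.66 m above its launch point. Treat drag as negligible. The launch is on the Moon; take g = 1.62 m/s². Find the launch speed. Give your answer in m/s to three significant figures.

At the peak v_y = 0, so v_y0 = √(2gH) = √(2 × 1.62 × 3.66) = 3.444 m/s.
v_y0 = v₀ sin θ ⇒ v₀ = 3.444 / sin 53.4° = 4.289 m/s.

4.29 m/s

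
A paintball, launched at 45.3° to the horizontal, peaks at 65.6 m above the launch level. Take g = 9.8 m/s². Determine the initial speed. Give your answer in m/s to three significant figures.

At the peak v_y = 0, so v_y0 = √(2gH) = √(2 × 9.80 × 65.6) = 35.86 m/s.
v_y0 = v₀ sin θ ⇒ v₀ = 35.86 / sin 45.3° = 50.45 m/s.

50.4 m/s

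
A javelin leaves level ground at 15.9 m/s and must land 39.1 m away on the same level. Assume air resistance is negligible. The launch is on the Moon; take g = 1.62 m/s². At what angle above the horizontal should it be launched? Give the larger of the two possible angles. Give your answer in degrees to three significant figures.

82.7°

Level-ground range R = v₀² sin(2θ)/g ⇒ sin(2θ) = gR/v₀² = 1.62 × 39.1 / 15.9² = 0.2506.
2θ = 14.51° or 180° − 14.51° = 165.5°, so θ = 7.255° or 82.74°.
The larger angle is 82.74°.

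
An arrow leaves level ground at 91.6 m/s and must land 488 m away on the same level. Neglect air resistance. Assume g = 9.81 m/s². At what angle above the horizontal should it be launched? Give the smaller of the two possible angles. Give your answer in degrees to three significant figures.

From R = (v₀²/g) sin 2θ: sin 2θ = 9.81 × 488 / 8390.6 = 0.5706.
2θ = 34.79° or 180° − 34.79° = 145.2°, so θ = 17.39° or 72.61°.
The smaller angle is 17.39°.

17.4°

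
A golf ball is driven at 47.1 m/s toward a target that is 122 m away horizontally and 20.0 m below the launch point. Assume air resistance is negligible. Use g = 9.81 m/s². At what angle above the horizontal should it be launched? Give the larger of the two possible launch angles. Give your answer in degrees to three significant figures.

Trajectory: y = x tanθ − g x² (1 + tan²θ)/(2v₀²). With x = 122, y = −20.0, v₀ = 47.1, g = 9.81:
32.91 tan²θ − 122 tanθ + (12.91) = 0.
tanθ = [122 ± √(122² − 4 × 32.91 × (12.91))] / (2 × 32.91) = (122 ± 114.8) / 65.82, giving tanθ = 0.1090 or 3.598.
θ = 6.222° or 74.47°; the larger is 74.47°.

74.5°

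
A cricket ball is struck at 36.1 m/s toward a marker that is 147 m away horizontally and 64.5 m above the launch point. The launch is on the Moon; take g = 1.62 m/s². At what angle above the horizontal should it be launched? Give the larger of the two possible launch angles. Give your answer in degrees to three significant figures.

Trajectory: y = x tanθ − g x² (1 + tan²θ)/(2v₀²). With x = 147, y = 64.5, v₀ = 36.1, g = 1.62:
13.43 tan²θ − 147 tanθ + (77.93) = 0.
tanθ = [147 ± √(147² − 4 × 13.43 × (77.93))] / (2 × 13.43) = (147 ± 132.0) / 26.86, giving tanθ = 0.5587 or 10.39.
θ = 29.19° or 84.50°; the larger is 84.50°.

84.5°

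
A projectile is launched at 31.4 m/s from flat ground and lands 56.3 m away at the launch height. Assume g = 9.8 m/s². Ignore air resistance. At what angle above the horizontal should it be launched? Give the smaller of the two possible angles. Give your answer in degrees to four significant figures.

17.01°

R = v₀² sin 2θ / g gives sin 2θ = gR/v₀² = 9.80·56.3/31.4² = 0.5596.
2θ = 34.03° or 180° − 34.03° = 146.0°, so θ = 17.01° or 72.99°.
The smaller angle is 17.01°.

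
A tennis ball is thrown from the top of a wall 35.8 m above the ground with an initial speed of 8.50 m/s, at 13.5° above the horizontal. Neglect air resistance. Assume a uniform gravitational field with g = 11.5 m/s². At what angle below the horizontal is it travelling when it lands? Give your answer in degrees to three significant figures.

74.0°

Components: vₓ = 8.500 cos 13.5° = 8.265 m/s, v_y0 = 8.500 sin 13.5° = 1.984 m/s.
Vertical motion (up positive, ground at y = 0): 5.750 t² − (1.984) t − 35.8 = 0, so t = (1.984 + √(1.984² + 2·11.5·35.8)) / 11.5 = (1.984 + 28.76) / 11.5 = 2.674 s.
At impact: v_y = v_y0 − g t = −28.76 m/s; vₓ = 8.265 m/s.
Angle below horizontal: arctan(|v_y|/vₓ) = arctan(28.76/8.265) = 73.97°.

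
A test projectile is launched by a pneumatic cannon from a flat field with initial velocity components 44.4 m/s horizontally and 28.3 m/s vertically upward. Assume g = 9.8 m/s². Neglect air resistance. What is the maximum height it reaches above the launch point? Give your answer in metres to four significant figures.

At the apex v_y = 0, so H = v_y0²/(2g) = 28.30²/19.60 = 40.86 m.

40.86 m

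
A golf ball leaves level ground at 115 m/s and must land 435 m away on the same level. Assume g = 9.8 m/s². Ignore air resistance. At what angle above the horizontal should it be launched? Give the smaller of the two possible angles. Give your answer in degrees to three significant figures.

9.40°

Level-ground range R = v₀² sin(2θ)/g ⇒ sin(2θ) = gR/v₀² = 9.80 × 435 / 115² = 0.3223.
2θ = 18.80° or 180° − 18.80° = 161.2°, so θ = 9.402° or 80.60°.
The smaller angle is 9.402°.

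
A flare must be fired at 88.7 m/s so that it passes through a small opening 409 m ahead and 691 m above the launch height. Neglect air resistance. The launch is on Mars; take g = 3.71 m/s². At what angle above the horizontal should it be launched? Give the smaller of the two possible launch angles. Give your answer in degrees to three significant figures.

Trajectory: y = x tanθ − g x² (1 + tan²θ)/(2v₀²). With x = 409, y = 691, v₀ = 88.7, g = 3.71:
39.44 tan²θ − 409 tanθ + (730.4) = 0.
tanθ = [409 ± √(409² − 4 × 39.44 × (730.4))] / (2 × 39.44) = (409 ± 228.1) / 78.88, giving tanθ = 2.293 or 8.077.
θ = 66.44° or 82.94°; the smaller is 66.44°.

66.4°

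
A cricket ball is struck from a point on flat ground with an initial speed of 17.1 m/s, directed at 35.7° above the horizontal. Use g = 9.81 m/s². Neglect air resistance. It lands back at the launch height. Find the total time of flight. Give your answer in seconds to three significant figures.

2.03 s

Resolve: vₓ = 17.10 cos 35.7° = 13.89 m/s and v_y0 = 17.10 sin 35.7° = 9.979 m/s.
Landing at launch height ⇒ T = 2 v_y0 / g = 2 × 9.979 / 9.81 = 2.034 s.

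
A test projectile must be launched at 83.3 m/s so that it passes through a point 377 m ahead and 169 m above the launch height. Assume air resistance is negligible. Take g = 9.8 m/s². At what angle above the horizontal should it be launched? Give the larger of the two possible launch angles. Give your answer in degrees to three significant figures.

Trajectory: y = x tanθ − g x² (1 + tan²θ)/(2v₀²). With x = 377, y = 169, v₀ = 83.3, g = 9.80:
100.4 tan²θ − 377 tanθ + (269.4) = 0.
tanθ = [377 ± √(377² − 4 × 100.4 × (269.4))] / (2 × 100.4) = (377 ± 184.4) / 200.7, giving tanθ = 0.9597 or 2.797.
θ = 43.82° or 70.32°; the larger is 70.32°.

70.3°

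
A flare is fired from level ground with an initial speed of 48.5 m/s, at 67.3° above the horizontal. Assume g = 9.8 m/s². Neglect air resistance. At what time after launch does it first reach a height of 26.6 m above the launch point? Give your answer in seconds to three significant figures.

0.639 s

Components: vₓ = 48.50 cos 67.3° = 18.72 m/s, v_y0 = 48.50 sin 67.3° = 44.74 m/s.
Require v_y0 t − ½ g t² = 26.6, i.e. 4.900 t² − 44.74 t + 26.6 = 0.
t = [44.74 ± √(44.74² − 2·9.80·26.6)] / 9.80 = (44.74 ± 38.48) / 9.80, so t = 0.6393 s or t = 8.492 s.
The first (ascending) time is 0.6393 s.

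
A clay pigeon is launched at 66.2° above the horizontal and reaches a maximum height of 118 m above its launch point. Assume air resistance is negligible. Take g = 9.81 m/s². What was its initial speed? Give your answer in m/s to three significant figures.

52.6 m/s

At the peak v_y = 0, so v_y0 = √(2gH) = √(2 × 9.81 × 118) = 48.12 m/s.
v_y0 = v₀ sin θ ⇒ v₀ = 48.12 / sin 66.2° = 52.59 m/s.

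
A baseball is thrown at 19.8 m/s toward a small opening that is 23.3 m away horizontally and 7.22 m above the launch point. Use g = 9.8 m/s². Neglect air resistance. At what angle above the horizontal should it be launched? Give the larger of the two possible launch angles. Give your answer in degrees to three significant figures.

69.4°

Trajectory: y = x tanθ − g x² (1 + tan²θ)/(2v₀²). With x = 23.3, y = 7.22, v₀ = 19.8, g = 9.80:
6.785 tan²θ − 23.3 tanθ + (14.01) = 0.
tanθ = [23.3 ± √(23.3² − 4 × 6.785 × (14.01))] / (2 × 6.785) = (23.3 ± 12.76) / 13.57, giving tanθ = 0.7768 or 2.657.
θ = 37.84° or 69.38°; the larger is 69.38°.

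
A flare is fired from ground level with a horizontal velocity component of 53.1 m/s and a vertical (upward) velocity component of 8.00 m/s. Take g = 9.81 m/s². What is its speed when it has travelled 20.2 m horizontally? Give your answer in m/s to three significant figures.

At x = 20.2 m, t = x/vₓ = 20.2/53.10 = 0.3804 s.
Vertical velocity there: v_y = v_y0 − g t = 8.000 − 9.81 × 0.3804 = 4.268 m/s.
Speed: √(vₓ² + v_y²) = √(53.10² + 4.268²) = 53.27 m/s.

53.3 m/s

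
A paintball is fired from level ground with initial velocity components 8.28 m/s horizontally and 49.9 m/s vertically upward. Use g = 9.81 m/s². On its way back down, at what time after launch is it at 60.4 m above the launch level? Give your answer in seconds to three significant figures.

8.77 s

Require v_y0 t − ½ g t² = 60.4, i.e. 4.905 t² − 49.90 t + 60.4 = 0.
t = [49.90 ± √(49.90² − 2·9.81·60.4)] / 9.81 = (49.90 ± 36.12) / 9.81, so t = 1.404 s or t = 8.769 s.
The descending-branch root is 8.769 s.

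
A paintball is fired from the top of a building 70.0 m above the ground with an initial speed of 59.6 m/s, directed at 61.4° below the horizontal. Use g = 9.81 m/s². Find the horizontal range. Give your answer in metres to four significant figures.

vₓ = 59.60 cos 61.4° = 28.53 m/s; v_y0 = −52.33 m/s (downward).
Vertical motion (up positive, ground at y = 0): 4.905 t² − (−52.33) t − 70.0 = 0, so t = (−52.33 + √(52.33² + 2·9.81·70.0)) / 9.81 = (−52.33 + 64.12) / 9.81 = 1.202 s.
Horizontal distance: R = vₓ t = 28.53 × 1.202 = 34.30 m.

34.30 m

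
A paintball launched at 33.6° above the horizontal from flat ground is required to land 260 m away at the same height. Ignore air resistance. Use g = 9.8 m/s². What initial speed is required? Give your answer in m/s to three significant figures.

52.6 m/s

Level-ground range: R = v₀² sin(2θ)/g, so v₀ = √(gR / sin 2θ).
v₀ = √(9.80 × 260 / sin 67.20°) = √(2548 / 0.9219) = √2764.0 = 52.57 m/s.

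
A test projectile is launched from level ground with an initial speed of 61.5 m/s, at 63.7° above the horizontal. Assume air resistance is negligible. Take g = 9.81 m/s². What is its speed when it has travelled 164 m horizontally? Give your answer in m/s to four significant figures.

vₓ = 61.50 cos 63.7° = 27.25 m/s; v_y0 = 61.50 sin 63.7° = 55.13 m/s.
Time to reach x = 164 m: t = x/vₓ = 164/27.25 = 6.019 s.
Vertical velocity there: v_y = v_y0 − g t = 55.13 − 9.81 × 6.019 = −3.909 m/s.
Speed: √(vₓ² + v_y²) = √(27.25² + 3.909²) = 27.53 m/s.

27.53 m/s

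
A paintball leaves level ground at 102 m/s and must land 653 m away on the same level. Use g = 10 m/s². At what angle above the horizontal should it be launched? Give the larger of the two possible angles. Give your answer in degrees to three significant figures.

70.6°

From R = (v₀²/g) sin 2θ: sin 2θ = 10.0 × 653 / 10404 = 0.6276.
2θ = 38.88° or 180° − 38.88° = 141.1°, so θ = 19.44° or 70.56°.
The larger angle is 70.56°.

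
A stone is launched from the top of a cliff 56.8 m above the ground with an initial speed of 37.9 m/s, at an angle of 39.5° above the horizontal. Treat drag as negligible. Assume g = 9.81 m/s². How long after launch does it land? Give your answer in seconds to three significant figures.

6.65 s

vₓ = 37.90 cos 39.5° = 29.24 m/s; v_y0 = 37.90 sin 39.5° = 24.11 m/s.
Vertical motion (up positive, ground at y = 0): 4.905 t² − (24.11) t − 56.8 = 0, so t = (24.11 + √(24.11² + 2·9.81·56.8)) / 9.81 = (24.11 + 41.18) / 9.81 = 6.655 s.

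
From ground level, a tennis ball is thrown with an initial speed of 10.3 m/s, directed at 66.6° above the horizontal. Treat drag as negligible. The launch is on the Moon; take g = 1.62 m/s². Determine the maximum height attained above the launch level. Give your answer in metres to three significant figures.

Resolve: vₓ = 10.30 cos 66.6° = 4.091 m/s and v_y0 = 10.30 sin 66.6° = 9.453 m/s.
Maximum height: H = v_y0² / (2g) = 9.453² / (2 × 1.62) = 27.58 m.

27.6 m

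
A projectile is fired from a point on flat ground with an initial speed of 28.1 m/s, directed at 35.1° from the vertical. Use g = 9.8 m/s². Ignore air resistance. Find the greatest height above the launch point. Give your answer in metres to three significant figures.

vₓ = 28.10 sin 35.1° = 16.16 m/s; v_y0 = 28.10 cos 35.1° = 22.99 m/s.
Maximum height: H = v_y0² / (2g) = 22.99² / (2 × 9.80) = 26.97 m.

27.0 m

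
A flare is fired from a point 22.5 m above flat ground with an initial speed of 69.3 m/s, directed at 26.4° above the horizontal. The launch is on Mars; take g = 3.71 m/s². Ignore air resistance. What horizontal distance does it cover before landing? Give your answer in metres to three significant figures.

vₓ = 69.30 cos 26.4° = 62.07 m/s; v_y0 = 69.30 sin 26.4° = 30.81 m/s.
Vertical motion (up positive, ground at y = 0): 1.855 t² − (30.81) t − 22.5 = 0, so t = (30.81 + √(30.81² + 2·3.71·22.5)) / 3.71 = (30.81 + 33.41) / 3.71 = 17.31 s.
Horizontal distance: R = vₓ t = 62.07 × 17.31 = 1075 m.

1070 m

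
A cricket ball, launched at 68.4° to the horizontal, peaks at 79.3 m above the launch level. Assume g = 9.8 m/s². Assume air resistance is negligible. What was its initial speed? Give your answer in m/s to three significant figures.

At the peak v_y = 0, so v_y0 = √(2gH) = √(2 × 9.80 × 79.3) = 39.42 m/s.
v_y0 = v₀ sin θ ⇒ v₀ = 39.42 / sin 68.4° = 42.40 m/s.

42.4 m/s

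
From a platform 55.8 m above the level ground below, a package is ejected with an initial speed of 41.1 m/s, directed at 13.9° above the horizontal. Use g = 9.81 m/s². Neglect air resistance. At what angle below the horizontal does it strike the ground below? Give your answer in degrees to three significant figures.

40.9°

Resolve: vₓ = 41.10 cos 13.9° = 39.90 m/s and v_y0 = 41.10 sin 13.9° = 9.873 m/s.
The projectile lands when y = 55.8 + (9.873) t − ½·9.81·t² = 0. Positive root: t = (9.873 + √(9.873² + 2·9.81·55.8)) / 9.81 = (9.873 + 34.53) / 9.81 = 4.526 s.
At impact: v_y = v_y0 − g t = −34.53 m/s; vₓ = 39.90 m/s.
Angle below horizontal: arctan(|v_y|/vₓ) = arctan(34.53/39.90) = 40.88°.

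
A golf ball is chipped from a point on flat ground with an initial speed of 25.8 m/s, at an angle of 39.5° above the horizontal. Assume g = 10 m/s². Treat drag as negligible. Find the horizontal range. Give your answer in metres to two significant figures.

vₓ = 25.80 cos 39.5° = 19.91 m/s; v_y0 = 25.80 sin 39.5° = 16.41 m/s.
Flight time T = 2 v_y0 / g = 3.282 s.
Horizontal distance R = vₓ T = 19.91 × 3.282 = 65.34 m.

65 m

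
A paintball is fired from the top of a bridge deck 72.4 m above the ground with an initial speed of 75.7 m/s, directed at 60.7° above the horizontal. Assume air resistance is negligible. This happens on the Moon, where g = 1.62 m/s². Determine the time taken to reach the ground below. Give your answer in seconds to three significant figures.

82.6 s

vₓ = 75.70 cos 60.7° = 37.05 m/s; v_y0 = 75.70 sin 60.7° = 66.02 m/s.
Vertical motion (up positive, ground at y = 0): 0.8100 t² − (66.02) t − 72.4 = 0, so t = (66.02 + √(66.02² + 2·1.62·72.4)) / 1.62 = (66.02 + 67.77) / 1.62 = 82.58 s.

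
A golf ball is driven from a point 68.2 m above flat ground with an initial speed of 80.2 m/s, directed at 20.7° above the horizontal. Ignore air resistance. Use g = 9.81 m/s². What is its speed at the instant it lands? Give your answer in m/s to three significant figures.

vₓ = 80.20 cos 20.7° = 75.02 m/s; v_y0 = 80.20 sin 20.7° = 28.35 m/s.
With up positive and y = 0 at the ground: y(t) = 68.2 + (28.35) t − 4.905 t². Setting y = 0 and taking the positive root: t = [28.35 + √(28.35² + 2·9.81·68.2)] / 9.81 = (28.35 + 46.28) / 9.81 = 7.607 s.
Vertical velocity at impact: v_y = v_y0 − g t = 28.35 − 9.81 × 7.607 = −46.28 m/s.
Speed: |v| = √(vₓ² + v_y²) = √(75.02² + 46.28²) = 88.15 m/s.

88.1 m/s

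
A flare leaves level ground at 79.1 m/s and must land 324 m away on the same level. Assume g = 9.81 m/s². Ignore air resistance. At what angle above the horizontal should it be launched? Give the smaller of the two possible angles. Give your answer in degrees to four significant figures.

Level-ground range R = v₀² sin(2θ)/g ⇒ sin(2θ) = gR/v₀² = 9.81 × 324 / 79.1² = 0.5080.
2θ = 30.53° or 180° − 30.53° = 149.5°, so θ = 15.27° or 74.73°.
The smaller angle is 15.27°.

15.27°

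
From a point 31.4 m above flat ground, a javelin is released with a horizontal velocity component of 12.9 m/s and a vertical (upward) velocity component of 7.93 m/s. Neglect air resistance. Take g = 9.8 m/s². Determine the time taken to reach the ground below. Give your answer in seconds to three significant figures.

Vertical motion (up positive, ground at y = 0): 4.900 t² − (7.930) t − 31.4 = 0, so t = (7.930 + √(7.930² + 2·9.80·31.4)) / 9.80 = (7.930 + 26.04) / 9.80 = 3.467 s.

3.47 s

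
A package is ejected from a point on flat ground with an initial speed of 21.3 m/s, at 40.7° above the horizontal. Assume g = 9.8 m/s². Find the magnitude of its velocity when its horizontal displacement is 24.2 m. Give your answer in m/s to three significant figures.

16.2 m/s

Components: vₓ = 21.30 cos 40.7° = 16.15 m/s, v_y0 = 21.30 sin 40.7° = 13.89 m/s.
Time to reach x = 24.2 m: t = x/vₓ = 24.2/16.15 = 1.499 s.
Vertical velocity there: v_y = v_y0 − g t = 13.89 − 9.80 × 1.499 = −0.7967 m/s.
Speed: √(vₓ² + v_y²) = √(16.15² + 0.7967²) = 16.17 m/s.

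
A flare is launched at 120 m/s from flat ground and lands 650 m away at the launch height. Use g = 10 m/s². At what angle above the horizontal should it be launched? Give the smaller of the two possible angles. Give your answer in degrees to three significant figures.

From R = (v₀²/g) sin 2θ: sin 2θ = 10.0 × 650 / 14400 = 0.4514.
2θ = 26.83° or 180° − 26.83° = 153.2°, so θ = 13.42° or 76.58°.
The smaller angle is 13.42°.

13.4°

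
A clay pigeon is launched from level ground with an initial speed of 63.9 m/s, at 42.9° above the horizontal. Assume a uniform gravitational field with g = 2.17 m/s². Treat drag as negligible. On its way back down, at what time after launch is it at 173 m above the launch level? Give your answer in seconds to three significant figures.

Resolve: vₓ = 63.90 cos 42.9° = 46.81 m/s and v_y0 = 63.90 sin 42.9° = 43.50 m/s.
Require v_y0 t − ½ g t² = 173, i.e. 1.085 t² − 43.50 t + 173 = 0.
Quadratic formula: t = (43.50 ± √1141.3) / 2.17 = (43.50 ± 33.78) / 2.17 → t = 4.477 s or 35.61 s.
The descending-branch root is 35.61 s.

35.6 s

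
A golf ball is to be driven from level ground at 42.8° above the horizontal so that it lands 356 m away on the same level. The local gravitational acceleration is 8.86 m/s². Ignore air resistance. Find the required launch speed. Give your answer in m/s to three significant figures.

On level ground R = v₀² sin 2θ / g ⇒ v₀ = √(gR / sin 2θ).
v₀ = √(8.86 × 356 / sin 85.60°) = √(3154 / 0.9971) = √3163.5 = 56.24 m/s.

56.2 m/s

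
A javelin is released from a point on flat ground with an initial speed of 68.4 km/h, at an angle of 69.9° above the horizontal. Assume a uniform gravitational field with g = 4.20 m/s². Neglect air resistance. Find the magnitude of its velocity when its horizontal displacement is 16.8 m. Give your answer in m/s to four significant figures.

9.599 m/s

Convert: 68.4 km/h = 68.4/3.6 = 19.00 m/s.
Horizontal component vₓ = 19.00 cos 69.9° = 6.530 m/s; vertical v_y0 = 19.00 sin 69.9° = 17.84 m/s.
At x = 16.8 m, t = x/vₓ = 16.8/6.530 = 2.573 s.
Vertical velocity there: v_y = v_y0 − g t = 17.84 − 4.20 × 2.573 = 7.037 m/s.
Speed: √(vₓ² + v_y²) = √(6.530² + 7.037²) = 9.599 m/s.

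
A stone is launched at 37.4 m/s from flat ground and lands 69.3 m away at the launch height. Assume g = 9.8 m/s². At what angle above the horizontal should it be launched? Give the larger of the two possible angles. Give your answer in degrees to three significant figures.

75.5°

R = v₀² sin 2θ / g gives sin 2θ = gR/v₀² = 9.80·69.3/37.4² = 0.4855.
2θ = 29.05° or 180° − 29.05° = 151.0°, so θ = 14.52° or 75.48°.
The larger angle is 75.48°.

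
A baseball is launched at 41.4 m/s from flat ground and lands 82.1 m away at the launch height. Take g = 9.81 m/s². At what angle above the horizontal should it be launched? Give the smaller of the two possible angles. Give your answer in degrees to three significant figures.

R = v₀² sin 2θ / g gives sin 2θ = gR/v₀² = 9.81·82.1/41.4² = 0.4699.
2θ = 28.03° or 180° − 28.03° = 152.0°, so θ = 14.01° or 75.99°.
The smaller angle is 14.01°.

14.0°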